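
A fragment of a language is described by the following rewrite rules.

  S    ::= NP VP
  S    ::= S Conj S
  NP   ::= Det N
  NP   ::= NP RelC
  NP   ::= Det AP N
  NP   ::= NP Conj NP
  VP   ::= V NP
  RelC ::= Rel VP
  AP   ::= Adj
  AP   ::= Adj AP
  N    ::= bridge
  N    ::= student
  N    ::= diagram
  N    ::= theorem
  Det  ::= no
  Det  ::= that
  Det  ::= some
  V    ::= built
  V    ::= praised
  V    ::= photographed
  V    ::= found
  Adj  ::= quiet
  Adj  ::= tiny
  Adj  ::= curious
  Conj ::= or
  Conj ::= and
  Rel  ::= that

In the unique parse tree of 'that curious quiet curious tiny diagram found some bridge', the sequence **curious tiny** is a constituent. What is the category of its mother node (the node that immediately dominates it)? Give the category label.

AP

S
  NP
    Det: that
    AP
      Adj: curious
      AP
        Adj: quiet
        AP
          Adj: curious
          AP
            Adj: tiny
    N: diagram
  VP
    V: found
    NP
      Det: some
      N: bridge
The span 'curious tiny' is the AP node built by AP → Adj AP.
Its mother is the AP built by AP → Adj AP.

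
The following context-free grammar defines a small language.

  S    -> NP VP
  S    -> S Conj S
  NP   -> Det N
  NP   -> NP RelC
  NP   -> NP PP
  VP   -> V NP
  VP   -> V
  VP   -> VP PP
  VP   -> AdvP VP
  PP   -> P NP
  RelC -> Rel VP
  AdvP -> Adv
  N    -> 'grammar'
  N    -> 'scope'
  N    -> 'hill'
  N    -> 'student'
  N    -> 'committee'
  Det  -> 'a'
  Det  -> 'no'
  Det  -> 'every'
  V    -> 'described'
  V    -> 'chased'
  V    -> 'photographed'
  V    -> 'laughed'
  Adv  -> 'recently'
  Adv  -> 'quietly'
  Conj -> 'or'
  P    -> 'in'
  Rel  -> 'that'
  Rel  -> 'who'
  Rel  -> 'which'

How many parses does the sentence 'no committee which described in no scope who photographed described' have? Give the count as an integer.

Two of the 4 distinct bracketings:
[S [NP [NP [Det no] [N committee]] [RelC [Rel which] [VP [VP [V described]] [PP [P in] [NP [NP [Det no] [N scope]] [RelC [Rel who] [VP [V photographed]]]]]]]] [VP [V described]]]
[S [NP [NP [NP [Det no] [N committee]] [RelC [Rel which] [VP [VP [V described]] [PP [P in] [NP [Det no] [N scope]]]]]] [RelC [Rel who] [VP [V photographed]]]] [VP [V described]]]
The trees differ in how a recursive rule is bracketed over the same span.

4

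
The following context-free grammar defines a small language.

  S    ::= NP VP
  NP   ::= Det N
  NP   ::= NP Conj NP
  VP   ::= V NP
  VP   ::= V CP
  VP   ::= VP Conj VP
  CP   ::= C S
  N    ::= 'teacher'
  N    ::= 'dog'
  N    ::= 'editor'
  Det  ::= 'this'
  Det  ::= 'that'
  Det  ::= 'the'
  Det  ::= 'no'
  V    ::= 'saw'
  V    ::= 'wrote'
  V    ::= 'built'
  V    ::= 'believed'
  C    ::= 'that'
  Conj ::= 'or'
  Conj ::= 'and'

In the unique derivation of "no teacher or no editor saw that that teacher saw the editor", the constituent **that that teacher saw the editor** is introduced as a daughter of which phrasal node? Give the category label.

[S [NP [NP [Det no] [N teacher]] [Conj or] [NP [Det no] [N editor]]] [VP [V saw] [CP [C that] [S [NP [Det that] [N teacher]] [VP [V saw] [NP [Det the] [N editor]]]]]]]
The span 'that that teacher saw the editor' is the CP node built by CP → C S.
Its mother is the VP built by VP → V CP.

VP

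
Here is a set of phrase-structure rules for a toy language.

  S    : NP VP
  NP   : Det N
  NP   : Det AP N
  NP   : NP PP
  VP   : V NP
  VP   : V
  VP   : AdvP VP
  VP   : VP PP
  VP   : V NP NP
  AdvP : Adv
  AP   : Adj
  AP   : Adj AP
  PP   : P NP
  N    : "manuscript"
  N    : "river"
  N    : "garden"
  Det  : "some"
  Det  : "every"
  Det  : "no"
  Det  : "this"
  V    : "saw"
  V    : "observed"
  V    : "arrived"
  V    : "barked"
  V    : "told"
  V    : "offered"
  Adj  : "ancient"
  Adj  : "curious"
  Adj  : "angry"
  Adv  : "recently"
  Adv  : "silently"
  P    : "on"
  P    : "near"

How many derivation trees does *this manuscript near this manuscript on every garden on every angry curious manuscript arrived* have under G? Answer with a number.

5

Two of the 5 distinct bracketings:
[S [NP [NP [Det this] [N manuscript]] [PP [P near] [NP [NP [Det this] [N manuscript]] [PP [P on] [NP [NP [Det every] [N garden]] [PP [P on] [NP [Det every] [AP [Adj angry] [AP [Adj curious]]] [N manuscript]]]]]]]] [VP [V arrived]]]
[S [NP [NP [Det this] [N manuscript]] [PP [P near] [NP [NP [NP [Det this] [N manuscript]] [PP [P on] [NP [Det every] [N garden]]]] [PP [P on] [NP [Det every] [AP [Adj angry] [AP [Adj curious]]] [N manuscript]]]]]] [VP [V arrived]]]
The trees differ in how a recursive rule is bracketed over the same span.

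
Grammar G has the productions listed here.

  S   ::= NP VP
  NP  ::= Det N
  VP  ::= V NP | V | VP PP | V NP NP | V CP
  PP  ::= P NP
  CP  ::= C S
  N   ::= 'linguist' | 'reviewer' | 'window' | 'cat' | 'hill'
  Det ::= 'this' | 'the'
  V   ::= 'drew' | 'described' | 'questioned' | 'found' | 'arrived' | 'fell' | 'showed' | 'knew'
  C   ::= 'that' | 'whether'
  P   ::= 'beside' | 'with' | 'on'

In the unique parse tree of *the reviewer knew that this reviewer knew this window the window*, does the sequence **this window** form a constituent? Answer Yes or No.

[S [NP [Det the] [N reviewer]] [VP [V knew] [CP [C that] [S [NP [Det this] [N reviewer]] [VP [V knew] [NP [Det this] [N window]] [NP [Det the] [N window]]]]]]]
The words 'this window' are exhaustively dominated by a single NP node (built by NP → Det N), so they form a constituent.

Yes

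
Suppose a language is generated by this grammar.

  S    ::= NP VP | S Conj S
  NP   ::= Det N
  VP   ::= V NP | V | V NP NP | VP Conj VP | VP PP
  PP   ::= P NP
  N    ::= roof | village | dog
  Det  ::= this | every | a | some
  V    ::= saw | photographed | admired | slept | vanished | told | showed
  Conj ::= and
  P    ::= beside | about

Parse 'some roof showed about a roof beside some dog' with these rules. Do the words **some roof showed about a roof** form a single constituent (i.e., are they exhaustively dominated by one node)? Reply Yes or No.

[S [NP [Det some] [N roof]] [VP [VP [VP [V showed]] [PP [P about] [NP [Det a] [N roof]]]] [PP [P beside] [NP [Det some] [N dog]]]]]
The smallest constituent containing 'some roof showed about a roof' is the S spanning 'some roof showed about a roof beside some dog'; no single node in the tree dominates exactly the given words.

No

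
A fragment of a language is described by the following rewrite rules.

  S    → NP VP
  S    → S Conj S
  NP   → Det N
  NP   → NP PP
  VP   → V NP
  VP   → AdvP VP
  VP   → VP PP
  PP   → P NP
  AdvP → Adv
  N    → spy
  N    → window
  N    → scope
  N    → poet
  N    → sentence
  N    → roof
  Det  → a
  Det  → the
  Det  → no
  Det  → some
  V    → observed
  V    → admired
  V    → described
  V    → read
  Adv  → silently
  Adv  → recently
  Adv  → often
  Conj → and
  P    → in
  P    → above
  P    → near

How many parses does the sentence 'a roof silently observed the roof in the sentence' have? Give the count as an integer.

3

Two of the 3 distinct bracketings:
[S [NP [Det a] [N roof]] [VP [AdvP [Adv silently]] [VP [V observed] [NP [NP [Det the] [N roof]] [PP [P in] [NP [Det the] [N sentence]]]]]]]
[S [NP [Det a] [N roof]] [VP [AdvP [Adv silently]] [VP [VP [V observed] [NP [Det the] [N roof]]] [PP [P in] [NP [Det the] [N sentence]]]]]]
The difference turns on whether NP → NP PP is used at the relevant span, versus an alternative expansion of NP.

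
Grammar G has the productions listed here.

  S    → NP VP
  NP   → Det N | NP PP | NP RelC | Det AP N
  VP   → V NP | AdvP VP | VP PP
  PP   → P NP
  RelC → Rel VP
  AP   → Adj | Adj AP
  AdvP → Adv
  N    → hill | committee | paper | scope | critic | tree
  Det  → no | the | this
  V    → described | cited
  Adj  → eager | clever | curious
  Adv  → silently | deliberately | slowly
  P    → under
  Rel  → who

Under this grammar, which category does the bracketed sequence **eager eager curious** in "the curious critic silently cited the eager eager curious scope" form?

[S [NP [Det the] [AP [Adj curious]] [N critic]] [VP [AdvP [Adv silently]] [VP [V cited] [NP [Det the] [AP [Adj eager] [AP [Adj eager] [AP [Adj curious]]]] [N scope]]]]]
The span 'eager eager curious' is the AP node built by AP → Adj AP.

AP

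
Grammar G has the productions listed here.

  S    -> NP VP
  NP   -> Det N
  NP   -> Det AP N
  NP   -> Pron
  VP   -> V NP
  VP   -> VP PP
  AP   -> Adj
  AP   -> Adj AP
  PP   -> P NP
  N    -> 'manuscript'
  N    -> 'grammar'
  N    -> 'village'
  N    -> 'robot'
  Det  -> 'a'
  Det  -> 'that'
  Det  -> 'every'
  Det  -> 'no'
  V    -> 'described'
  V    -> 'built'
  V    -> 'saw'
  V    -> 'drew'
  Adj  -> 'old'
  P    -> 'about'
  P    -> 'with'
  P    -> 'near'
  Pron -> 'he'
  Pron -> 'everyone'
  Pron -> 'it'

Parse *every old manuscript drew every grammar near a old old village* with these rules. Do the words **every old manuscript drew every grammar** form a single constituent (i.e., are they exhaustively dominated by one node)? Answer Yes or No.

[S [NP [Det every] [AP [Adj old]] [N manuscript]] [VP [VP [V drew] [NP [Det every] [N grammar]]] [PP [P near] [NP [Det a] [AP [Adj old] [AP [Adj old]]] [N village]]]]]
The smallest constituent containing 'every old manuscript drew every grammar' is the S spanning 'every old manuscript drew every grammar near a old old village'; no single node in the tree dominates exactly the given words.

No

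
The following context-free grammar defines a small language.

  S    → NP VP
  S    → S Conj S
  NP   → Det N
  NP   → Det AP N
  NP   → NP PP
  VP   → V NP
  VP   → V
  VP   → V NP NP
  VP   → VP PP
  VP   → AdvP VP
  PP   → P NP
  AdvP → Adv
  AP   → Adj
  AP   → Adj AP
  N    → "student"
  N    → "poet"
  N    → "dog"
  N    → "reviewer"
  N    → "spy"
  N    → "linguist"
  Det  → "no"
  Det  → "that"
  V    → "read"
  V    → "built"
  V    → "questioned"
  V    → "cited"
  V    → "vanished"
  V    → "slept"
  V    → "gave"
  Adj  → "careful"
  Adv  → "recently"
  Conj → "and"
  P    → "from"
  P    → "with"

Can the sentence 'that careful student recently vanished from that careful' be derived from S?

For S → NP VP, the only prefix that parses as NP is 'that careful student', but the remainder 'recently vanished from that careful' is not a VP under these rules. The alternative S rule S → S Conj S likewise has no satisfying split.

Ungrammatical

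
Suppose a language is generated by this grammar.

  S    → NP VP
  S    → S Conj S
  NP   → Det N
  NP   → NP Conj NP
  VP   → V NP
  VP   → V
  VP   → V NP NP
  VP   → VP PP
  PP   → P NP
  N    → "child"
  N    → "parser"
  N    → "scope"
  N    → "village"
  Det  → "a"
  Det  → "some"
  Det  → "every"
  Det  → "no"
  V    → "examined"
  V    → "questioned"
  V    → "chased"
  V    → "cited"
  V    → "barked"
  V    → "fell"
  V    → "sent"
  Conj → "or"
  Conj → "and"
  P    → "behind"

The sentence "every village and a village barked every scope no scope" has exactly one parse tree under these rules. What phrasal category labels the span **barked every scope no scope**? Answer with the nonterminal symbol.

S
  NP
    NP
      Det: every
      N: village
    Conj: and
    NP
      Det: a
      N: village
  VP
    V: barked
    NP
      Det: every
      N: scope
    NP
      Det: no
      N: scope
The span 'barked every scope no scope' is the VP node built by VP → V NP NP.

VP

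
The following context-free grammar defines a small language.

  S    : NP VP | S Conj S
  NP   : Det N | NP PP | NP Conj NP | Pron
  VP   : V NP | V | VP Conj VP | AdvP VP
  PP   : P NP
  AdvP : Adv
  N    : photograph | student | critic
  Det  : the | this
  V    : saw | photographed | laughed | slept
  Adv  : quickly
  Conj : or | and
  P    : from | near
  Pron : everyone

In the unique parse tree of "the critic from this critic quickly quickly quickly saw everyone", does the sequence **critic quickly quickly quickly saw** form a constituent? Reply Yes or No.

No

[S [NP [NP [Det the] [N critic]] [PP [P from] [NP [Det this] [N critic]]]] [VP [AdvP [Adv quickly]] [VP [AdvP [Adv quickly]] [VP [AdvP [Adv quickly]] [VP [V saw] [NP [Pron everyone]]]]]]]
The smallest constituent containing 'critic quickly quickly quickly saw' is the S spanning 'the critic from this critic quickly quickly quickly saw everyone'; no single node in the tree dominates exactly the given words.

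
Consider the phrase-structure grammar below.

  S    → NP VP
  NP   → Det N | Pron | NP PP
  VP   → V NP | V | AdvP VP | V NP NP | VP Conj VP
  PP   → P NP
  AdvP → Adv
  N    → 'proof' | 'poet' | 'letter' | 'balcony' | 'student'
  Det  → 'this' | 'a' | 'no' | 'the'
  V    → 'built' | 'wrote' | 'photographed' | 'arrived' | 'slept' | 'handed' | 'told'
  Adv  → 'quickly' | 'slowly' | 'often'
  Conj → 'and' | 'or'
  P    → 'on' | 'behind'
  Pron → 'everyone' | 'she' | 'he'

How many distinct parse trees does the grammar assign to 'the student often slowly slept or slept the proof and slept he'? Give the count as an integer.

Two of the 9 distinct bracketings:
[S [NP [Det the] [N student]] [VP [AdvP [Adv often]] [VP [AdvP [Adv slowly]] [VP [VP [V slept]] [Conj or] [VP [VP [V slept] [NP [Det the] [N proof]]] [Conj and] [VP [V slept] [NP [Pron he]]]]]]]]
[S [NP [Det the] [N student]] [VP [AdvP [Adv often]] [VP [AdvP [Adv slowly]] [VP [VP [VP [V slept]] [Conj or] [VP [V slept] [NP [Det the] [N proof]]]] [Conj and] [VP [V slept] [NP [Pron he]]]]]]]
The trees differ in how a recursive rule is bracketed over the same span.

9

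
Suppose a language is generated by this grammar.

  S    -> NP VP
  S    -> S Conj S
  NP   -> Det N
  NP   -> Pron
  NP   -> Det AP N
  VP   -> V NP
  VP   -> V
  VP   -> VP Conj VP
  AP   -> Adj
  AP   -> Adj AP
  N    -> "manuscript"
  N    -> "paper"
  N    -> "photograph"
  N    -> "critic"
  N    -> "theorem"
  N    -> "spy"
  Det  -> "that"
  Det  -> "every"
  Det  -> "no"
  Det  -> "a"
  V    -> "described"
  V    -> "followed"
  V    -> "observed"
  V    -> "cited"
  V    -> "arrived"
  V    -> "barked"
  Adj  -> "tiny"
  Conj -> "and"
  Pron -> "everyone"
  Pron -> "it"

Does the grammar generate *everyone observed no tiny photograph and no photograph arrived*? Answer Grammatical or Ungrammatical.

Grammatical

[S [S [NP [Pron everyone]] [VP [V observed] [NP [Det no] [AP [Adj tiny]] [N photograph]]]] [Conj and] [S [NP [Det no] [N photograph]] [VP [V arrived]]]]
Every word is introduced by a lexical rule and the phrasal rules combine the resulting categories into a single S.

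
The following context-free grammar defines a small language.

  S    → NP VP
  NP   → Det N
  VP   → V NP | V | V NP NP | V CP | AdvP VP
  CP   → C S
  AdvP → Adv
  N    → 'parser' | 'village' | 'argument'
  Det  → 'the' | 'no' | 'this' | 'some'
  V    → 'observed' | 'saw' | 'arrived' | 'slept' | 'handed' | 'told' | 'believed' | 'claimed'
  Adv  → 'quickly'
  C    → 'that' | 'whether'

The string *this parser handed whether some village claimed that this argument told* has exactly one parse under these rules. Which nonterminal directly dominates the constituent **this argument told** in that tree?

[S [NP [Det this] [N parser]] [VP [V handed] [CP [C whether] [S [NP [Det some] [N village]] [VP [V claimed] [CP [C that] [S [NP [Det this] [N argument]] [VP [V told]]]]]]]]]
The span 'this argument told' is the S node built by S → NP VP.
Its mother is the CP built by CP → C S.

CP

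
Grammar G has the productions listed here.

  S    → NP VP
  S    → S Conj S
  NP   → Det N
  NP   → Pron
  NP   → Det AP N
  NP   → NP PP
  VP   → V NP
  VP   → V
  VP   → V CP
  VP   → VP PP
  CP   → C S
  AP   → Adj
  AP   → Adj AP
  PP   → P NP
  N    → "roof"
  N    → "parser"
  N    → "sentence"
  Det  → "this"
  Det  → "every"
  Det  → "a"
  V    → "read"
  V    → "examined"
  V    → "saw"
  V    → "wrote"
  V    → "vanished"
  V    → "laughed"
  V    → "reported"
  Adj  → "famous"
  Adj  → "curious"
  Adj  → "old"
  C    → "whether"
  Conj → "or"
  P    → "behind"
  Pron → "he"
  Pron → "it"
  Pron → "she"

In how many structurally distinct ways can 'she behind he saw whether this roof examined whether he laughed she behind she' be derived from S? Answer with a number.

Two of the 4 distinct bracketings:
[S [NP [NP [Pron she]] [PP [P behind] [NP [Pron he]]]] [VP [V saw] [CP [C whether] [S [NP [Det this] [N roof]] [VP [V examined] [CP [C whether] [S [NP [Pron he]] [VP [V laughed] [NP [NP [Pron she]] [PP [P behind] [NP [Pron she]]]]]]]]]]]]
[S [NP [NP [Pron she]] [PP [P behind] [NP [Pron he]]]] [VP [V saw] [CP [C whether] [S [NP [Det this] [N roof]] [VP [V examined] [CP [C whether] [S [NP [Pron he]] [VP [VP [V laughed] [NP [Pron she]]] [PP [P behind] [NP [Pron she]]]]]]]]]]]
The difference turns on whether VP → VP PP is used at the relevant span, versus an alternative expansion of VP.

4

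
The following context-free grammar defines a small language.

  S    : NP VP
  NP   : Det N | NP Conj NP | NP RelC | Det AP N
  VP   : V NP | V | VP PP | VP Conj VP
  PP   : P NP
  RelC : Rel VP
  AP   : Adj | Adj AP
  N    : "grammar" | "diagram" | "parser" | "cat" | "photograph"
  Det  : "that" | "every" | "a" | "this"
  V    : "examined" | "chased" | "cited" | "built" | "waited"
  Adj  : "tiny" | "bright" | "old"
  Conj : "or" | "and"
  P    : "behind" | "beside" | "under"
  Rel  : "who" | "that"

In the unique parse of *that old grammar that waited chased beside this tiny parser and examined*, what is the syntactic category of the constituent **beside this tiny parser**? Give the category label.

[S [NP [NP [Det that] [AP [Adj old]] [N grammar]] [RelC [Rel that] [VP [V waited]]]] [VP [VP [VP [V chased]] [PP [P beside] [NP [Det this] [AP [Adj tiny]] [N parser]]]] [Conj and] [VP [V examined]]]]
The span 'beside this tiny parser' is the PP node built by PP → P NP.

PP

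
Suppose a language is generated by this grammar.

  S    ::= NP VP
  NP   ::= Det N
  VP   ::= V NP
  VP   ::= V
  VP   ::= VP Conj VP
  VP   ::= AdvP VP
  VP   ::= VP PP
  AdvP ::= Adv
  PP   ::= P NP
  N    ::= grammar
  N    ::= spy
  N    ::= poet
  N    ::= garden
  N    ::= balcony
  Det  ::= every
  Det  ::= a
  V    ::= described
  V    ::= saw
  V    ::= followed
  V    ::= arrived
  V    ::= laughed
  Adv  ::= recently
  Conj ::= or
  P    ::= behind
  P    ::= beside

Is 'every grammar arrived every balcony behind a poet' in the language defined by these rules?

S
  NP
    Det: every
    N: grammar
  VP
    VP
      V: arrived
      NP
        Det: every
        N: balcony
    PP
      P: behind
      NP
        Det: a
        N: poet
The bracketing above is licensed at every node by one of the given productions, with S at the root.

Grammatical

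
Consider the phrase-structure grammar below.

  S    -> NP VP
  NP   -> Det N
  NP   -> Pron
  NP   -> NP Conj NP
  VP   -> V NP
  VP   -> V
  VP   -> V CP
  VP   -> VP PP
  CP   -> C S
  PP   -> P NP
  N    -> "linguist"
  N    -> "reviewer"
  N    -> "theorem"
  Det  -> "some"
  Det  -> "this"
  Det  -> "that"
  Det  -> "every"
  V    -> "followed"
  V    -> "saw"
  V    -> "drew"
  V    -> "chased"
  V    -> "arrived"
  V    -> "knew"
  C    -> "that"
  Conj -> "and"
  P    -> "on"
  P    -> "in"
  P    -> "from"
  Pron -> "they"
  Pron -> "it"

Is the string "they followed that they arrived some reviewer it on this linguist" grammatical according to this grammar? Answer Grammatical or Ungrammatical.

An N word can never sit immediately before a Pron word in any string this grammar generates, so the substring 'reviewer it' rules out a derivation.

Ungrammatical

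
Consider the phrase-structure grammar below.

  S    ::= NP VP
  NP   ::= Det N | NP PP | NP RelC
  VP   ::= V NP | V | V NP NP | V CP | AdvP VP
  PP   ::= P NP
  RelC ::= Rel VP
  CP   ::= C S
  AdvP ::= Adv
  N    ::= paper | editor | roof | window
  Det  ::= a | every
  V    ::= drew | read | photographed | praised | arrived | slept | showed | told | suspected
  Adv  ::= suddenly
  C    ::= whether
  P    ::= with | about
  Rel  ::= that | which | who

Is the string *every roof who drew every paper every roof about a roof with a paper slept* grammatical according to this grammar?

[S [NP [NP [NP [Det every] [N roof]] [RelC [Rel who] [VP [V drew] [NP [Det every] [N paper]] [NP [Det every] [N roof]]]]] [PP [P about] [NP [NP [Det a] [N roof]] [PP [P with] [NP [Det a] [N paper]]]]]] [VP [V slept]]]
Every word is introduced by a lexical rule and the phrasal rules combine the resulting categories into a single S.

Grammatical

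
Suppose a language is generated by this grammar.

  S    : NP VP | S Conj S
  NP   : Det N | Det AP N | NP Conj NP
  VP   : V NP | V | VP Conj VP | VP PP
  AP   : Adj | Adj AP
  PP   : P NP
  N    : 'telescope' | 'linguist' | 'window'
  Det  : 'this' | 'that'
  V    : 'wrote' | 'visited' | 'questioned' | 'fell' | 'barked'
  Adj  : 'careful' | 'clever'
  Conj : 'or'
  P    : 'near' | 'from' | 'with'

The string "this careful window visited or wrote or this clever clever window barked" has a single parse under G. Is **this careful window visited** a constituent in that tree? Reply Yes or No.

No

[S [S [NP [Det this] [AP [Adj careful]] [N window]] [VP [VP [V visited]] [Conj or] [VP [V wrote]]]] [Conj or] [S [NP [Det this] [AP [Adj clever] [AP [Adj clever]]] [N window]] [VP [V barked]]]]
The smallest constituent containing 'this careful window visited' is the S spanning 'this careful window visited or wrote'; no single node in the tree dominates exactly the given words.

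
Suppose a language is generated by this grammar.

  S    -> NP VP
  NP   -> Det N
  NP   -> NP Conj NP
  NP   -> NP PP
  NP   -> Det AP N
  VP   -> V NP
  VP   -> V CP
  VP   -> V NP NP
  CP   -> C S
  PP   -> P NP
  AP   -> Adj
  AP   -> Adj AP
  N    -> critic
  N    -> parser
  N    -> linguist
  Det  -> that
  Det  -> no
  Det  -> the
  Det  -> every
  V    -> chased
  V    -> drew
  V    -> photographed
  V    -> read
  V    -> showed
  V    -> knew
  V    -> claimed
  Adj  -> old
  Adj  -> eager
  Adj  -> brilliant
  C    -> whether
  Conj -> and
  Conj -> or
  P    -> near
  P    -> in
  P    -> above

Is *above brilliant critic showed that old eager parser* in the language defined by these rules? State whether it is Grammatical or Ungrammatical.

Ungrammatical

A P word can never sit immediately before an Adj word in any string this grammar generates, so the substring 'above brilliant' rules out a derivation.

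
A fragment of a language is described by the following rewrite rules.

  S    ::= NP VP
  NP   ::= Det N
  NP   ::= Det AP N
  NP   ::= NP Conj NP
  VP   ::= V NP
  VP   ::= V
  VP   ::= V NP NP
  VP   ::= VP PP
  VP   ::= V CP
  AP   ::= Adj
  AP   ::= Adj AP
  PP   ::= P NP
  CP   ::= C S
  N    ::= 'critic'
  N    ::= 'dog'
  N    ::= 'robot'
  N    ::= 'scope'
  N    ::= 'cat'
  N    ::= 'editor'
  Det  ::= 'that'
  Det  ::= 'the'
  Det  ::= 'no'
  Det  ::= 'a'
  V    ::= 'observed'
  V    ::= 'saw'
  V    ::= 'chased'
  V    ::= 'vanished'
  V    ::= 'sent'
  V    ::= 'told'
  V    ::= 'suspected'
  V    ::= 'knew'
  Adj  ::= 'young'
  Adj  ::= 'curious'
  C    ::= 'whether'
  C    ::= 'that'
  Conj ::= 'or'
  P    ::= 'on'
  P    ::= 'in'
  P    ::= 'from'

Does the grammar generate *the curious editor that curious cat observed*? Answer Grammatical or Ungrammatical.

For S → NP VP, the only prefix that parses as NP is 'the curious editor', but the remainder 'that curious cat observed' is not a VP under these rules.

Ungrammatical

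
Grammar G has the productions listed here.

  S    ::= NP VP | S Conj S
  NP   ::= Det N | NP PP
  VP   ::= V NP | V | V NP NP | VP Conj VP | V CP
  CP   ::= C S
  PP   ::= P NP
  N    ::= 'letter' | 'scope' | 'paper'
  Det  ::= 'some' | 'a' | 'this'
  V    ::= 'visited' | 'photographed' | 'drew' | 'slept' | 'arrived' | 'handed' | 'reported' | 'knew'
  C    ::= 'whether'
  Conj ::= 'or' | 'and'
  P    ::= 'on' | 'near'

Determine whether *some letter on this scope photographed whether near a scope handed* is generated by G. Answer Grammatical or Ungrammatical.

A C word can never sit immediately before a P word in any string this grammar generates, so the substring 'whether near' rules out a derivation.

Ungrammatical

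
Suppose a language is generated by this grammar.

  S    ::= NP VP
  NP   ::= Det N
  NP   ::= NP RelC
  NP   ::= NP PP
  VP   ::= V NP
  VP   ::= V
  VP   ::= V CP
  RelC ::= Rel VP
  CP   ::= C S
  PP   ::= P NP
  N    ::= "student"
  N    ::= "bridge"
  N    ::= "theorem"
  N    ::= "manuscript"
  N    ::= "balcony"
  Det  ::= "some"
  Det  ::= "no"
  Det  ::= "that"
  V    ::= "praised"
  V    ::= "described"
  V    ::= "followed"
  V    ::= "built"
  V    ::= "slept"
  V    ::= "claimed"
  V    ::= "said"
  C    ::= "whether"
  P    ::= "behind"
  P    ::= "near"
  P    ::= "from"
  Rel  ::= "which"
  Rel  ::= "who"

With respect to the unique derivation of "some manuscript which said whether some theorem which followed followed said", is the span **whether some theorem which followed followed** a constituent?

Yes

[S [NP [NP [Det some] [N manuscript]] [RelC [Rel which] [VP [V said] [CP [C whether] [S [NP [NP [Det some] [N theorem]] [RelC [Rel which] [VP [V followed]]]] [VP [V followed]]]]]]] [VP [V said]]]
The words 'whether some theorem which followed followed' are exhaustively dominated by a single CP node (built by CP → C S), so they form a constituent.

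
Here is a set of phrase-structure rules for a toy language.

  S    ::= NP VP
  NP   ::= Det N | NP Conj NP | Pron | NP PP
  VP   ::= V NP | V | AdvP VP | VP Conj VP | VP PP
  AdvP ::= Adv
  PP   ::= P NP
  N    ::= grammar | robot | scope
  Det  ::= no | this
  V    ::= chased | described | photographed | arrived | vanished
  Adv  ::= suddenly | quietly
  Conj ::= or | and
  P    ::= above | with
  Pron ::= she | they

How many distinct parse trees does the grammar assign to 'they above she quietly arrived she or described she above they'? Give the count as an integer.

7

Two of the 7 distinct bracketings:
[S [NP [NP [Pron they]] [PP [P above] [NP [Pron she]]]] [VP [AdvP [Adv quietly]] [VP [VP [V arrived] [NP [Pron she]]] [Conj or] [VP [V described] [NP [NP [Pron she]] [PP [P above] [NP [Pron they]]]]]]]]
[S [NP [NP [Pron they]] [PP [P above] [NP [Pron she]]]] [VP [AdvP [Adv quietly]] [VP [VP [V arrived] [NP [Pron she]]] [Conj or] [VP [VP [V described] [NP [Pron she]]] [PP [P above] [NP [Pron they]]]]]]]
The difference turns on whether VP → VP PP is used at the relevant span, versus an alternative expansion of VP.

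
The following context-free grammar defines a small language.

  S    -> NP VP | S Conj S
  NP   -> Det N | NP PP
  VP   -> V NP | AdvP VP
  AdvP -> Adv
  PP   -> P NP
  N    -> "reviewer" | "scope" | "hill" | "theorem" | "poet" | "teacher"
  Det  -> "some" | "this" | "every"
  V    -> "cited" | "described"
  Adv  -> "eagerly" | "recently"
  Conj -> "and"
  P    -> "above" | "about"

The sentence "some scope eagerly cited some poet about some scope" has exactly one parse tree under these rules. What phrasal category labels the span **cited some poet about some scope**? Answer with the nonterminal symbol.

[S [NP [Det some] [N scope]] [VP [AdvP [Adv eagerly]] [VP [V cited] [NP [NP [Det some] [N poet]] [PP [P about] [NP [Det some] [N scope]]]]]]]
The span 'cited some poet about some scope' is the VP node built by VP → V NP.

VP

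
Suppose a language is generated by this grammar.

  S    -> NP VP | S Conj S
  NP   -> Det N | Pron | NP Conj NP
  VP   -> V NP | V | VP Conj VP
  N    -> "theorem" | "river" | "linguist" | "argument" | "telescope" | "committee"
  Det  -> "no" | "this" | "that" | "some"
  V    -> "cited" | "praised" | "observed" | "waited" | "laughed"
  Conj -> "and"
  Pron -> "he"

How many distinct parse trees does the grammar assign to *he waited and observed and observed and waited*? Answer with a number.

Two of the 5 distinct bracketings:
[S [NP [Pron he]] [VP [VP [V waited]] [Conj and] [VP [VP [V observed]] [Conj and] [VP [VP [V observed]] [Conj and] [VP [V waited]]]]]]
[S [NP [Pron he]] [VP [VP [V waited]] [Conj and] [VP [VP [VP [V observed]] [Conj and] [VP [V observed]]] [Conj and] [VP [V waited]]]]]
The trees differ in how a recursive rule is bracketed over the same span.

5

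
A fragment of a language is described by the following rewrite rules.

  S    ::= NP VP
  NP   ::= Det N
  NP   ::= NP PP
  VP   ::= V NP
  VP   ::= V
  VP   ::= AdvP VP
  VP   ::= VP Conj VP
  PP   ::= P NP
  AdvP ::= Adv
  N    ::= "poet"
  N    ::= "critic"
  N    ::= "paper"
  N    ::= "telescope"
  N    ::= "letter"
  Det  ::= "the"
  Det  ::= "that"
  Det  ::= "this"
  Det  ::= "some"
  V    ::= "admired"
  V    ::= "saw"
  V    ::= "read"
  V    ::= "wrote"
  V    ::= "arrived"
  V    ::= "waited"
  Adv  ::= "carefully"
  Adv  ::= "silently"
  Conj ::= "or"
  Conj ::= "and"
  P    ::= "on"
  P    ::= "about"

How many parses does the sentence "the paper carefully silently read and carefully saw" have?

3

Two of the 3 distinct bracketings:
[S [NP [Det the] [N paper]] [VP [AdvP [Adv carefully]] [VP [AdvP [Adv silently]] [VP [VP [V read]] [Conj and] [VP [AdvP [Adv carefully]] [VP [V saw]]]]]]]
[S [NP [Det the] [N paper]] [VP [AdvP [Adv carefully]] [VP [VP [AdvP [Adv silently]] [VP [V read]]] [Conj and] [VP [AdvP [Adv carefully]] [VP [V saw]]]]]]
The trees differ in how a recursive rule is bracketed over the same span.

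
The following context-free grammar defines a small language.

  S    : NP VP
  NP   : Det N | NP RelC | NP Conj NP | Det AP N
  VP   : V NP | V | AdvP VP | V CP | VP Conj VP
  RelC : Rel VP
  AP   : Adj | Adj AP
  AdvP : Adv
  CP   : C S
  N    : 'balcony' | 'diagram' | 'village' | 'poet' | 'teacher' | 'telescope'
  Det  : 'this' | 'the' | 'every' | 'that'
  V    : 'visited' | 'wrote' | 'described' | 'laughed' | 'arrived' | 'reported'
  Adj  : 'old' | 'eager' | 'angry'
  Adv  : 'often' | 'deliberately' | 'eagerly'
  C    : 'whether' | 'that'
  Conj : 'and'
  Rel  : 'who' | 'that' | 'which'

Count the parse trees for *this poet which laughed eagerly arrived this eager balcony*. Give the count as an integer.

1

[S [NP [NP [Det this] [N poet]] [RelC [Rel which] [VP [V laughed]]]] [VP [AdvP [Adv eagerly]] [VP [V arrived] [NP [Det this] [AP [Adj eager]] [N balcony]]]]]
No rule offers an alternative attachment or grouping for any span, so this is the only derivation.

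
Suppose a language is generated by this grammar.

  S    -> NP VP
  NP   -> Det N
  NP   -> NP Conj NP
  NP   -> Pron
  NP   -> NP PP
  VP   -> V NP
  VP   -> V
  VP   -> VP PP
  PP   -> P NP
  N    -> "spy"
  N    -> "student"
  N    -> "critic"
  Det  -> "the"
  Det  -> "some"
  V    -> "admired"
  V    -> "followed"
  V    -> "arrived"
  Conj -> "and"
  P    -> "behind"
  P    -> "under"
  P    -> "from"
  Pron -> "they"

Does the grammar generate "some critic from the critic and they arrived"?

S
  NP
    NP
      NP
        Det: some
        N: critic
      PP
        P: from
        NP
          Det: the
          N: critic
    Conj: and
    NP
      Pron: they
  VP
    V: arrived
The bracketing above is licensed at every node by one of the given productions, with S at the root.

Grammatical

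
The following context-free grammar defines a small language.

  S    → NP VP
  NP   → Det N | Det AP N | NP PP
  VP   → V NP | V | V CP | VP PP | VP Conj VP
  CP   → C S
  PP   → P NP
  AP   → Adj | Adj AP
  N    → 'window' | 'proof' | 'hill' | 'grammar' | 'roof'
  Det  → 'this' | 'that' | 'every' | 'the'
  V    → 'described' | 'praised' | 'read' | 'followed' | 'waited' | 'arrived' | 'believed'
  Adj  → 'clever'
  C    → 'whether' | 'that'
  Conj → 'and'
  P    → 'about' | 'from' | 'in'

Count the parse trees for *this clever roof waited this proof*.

1

[S [NP [Det this] [AP [Adj clever]] [N roof]] [VP [V waited] [NP [Det this] [N proof]]]]
No rule offers an alternative attachment or grouping for any span, so this is the only derivation.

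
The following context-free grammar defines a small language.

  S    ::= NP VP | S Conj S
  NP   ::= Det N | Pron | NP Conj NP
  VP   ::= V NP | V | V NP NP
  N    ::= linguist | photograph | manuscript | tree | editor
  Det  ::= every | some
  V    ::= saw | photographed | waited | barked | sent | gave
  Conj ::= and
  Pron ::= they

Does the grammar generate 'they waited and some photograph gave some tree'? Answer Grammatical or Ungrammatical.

[S [S [NP [Pron they]] [VP [V waited]]] [Conj and] [S [NP [Det some] [N photograph]] [VP [V gave] [NP [Det some] [N tree]]]]]
Every word is introduced by a lexical rule and the phrasal rules combine the resulting categories into a single S.

Grammatical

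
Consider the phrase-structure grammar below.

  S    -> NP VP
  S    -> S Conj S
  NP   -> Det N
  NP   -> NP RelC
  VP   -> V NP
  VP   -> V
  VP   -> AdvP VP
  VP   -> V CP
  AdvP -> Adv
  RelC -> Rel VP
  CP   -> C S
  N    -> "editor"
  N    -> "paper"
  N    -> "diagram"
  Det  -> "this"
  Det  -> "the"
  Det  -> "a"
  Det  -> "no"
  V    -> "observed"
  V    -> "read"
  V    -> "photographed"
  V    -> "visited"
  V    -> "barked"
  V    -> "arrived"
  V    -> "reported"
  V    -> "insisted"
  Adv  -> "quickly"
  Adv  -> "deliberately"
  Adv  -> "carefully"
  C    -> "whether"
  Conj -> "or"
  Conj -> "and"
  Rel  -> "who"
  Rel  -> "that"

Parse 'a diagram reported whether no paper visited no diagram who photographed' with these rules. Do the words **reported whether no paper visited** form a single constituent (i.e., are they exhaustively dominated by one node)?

No

[S [NP [Det a] [N diagram]] [VP [V reported] [CP [C whether] [S [NP [Det no] [N paper]] [VP [V visited] [NP [NP [Det no] [N diagram]] [RelC [Rel who] [VP [V photographed]]]]]]]]]
The smallest constituent containing 'reported whether no paper visited' is the VP spanning 'reported whether no paper visited no diagram who photographed'; no single node in the tree dominates exactly the given words.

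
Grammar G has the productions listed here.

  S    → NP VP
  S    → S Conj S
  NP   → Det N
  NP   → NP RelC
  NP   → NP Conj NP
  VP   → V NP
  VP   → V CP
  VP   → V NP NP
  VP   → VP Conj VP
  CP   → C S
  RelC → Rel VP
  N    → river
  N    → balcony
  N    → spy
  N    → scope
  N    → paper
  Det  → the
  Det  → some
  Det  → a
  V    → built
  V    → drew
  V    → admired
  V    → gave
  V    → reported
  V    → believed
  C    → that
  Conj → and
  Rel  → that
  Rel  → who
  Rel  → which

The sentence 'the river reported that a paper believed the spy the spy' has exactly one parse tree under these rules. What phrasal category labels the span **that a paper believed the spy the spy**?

[S [NP [Det the] [N river]] [VP [V reported] [CP [C that] [S [NP [Det a] [N paper]] [VP [V believed] [NP [Det the] [N spy]] [NP [Det the] [N spy]]]]]]]
The span 'that a paper believed the spy the spy' is the CP node built by CP → C S.

CP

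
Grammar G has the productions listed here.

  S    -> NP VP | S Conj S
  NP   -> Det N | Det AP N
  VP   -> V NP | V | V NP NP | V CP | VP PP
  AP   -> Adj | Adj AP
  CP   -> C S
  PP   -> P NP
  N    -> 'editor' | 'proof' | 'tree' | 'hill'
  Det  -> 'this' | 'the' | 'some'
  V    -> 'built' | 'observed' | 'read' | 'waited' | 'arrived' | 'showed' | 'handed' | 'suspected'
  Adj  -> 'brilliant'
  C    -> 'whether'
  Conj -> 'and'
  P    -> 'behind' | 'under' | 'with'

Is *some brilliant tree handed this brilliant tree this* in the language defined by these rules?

For S → NP VP, the only prefix that parses as NP is 'some brilliant tree', but the remainder 'handed this brilliant tree this' is not a VP under these rules. The alternative S rule S → S Conj S likewise has no satisfying split.

Ungrammatical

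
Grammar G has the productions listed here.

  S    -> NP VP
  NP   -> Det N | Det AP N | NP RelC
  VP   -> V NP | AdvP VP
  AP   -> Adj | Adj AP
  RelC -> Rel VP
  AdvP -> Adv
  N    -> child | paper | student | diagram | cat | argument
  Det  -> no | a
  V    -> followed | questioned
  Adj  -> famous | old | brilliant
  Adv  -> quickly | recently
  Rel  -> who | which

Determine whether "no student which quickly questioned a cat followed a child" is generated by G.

[S [NP [NP [Det no] [N student]] [RelC [Rel which] [VP [AdvP [Adv quickly]] [VP [V questioned] [NP [Det a] [N cat]]]]]] [VP [V followed] [NP [Det a] [N child]]]]
Each bracket corresponds to one application of a listed rule, so the string is derivable from S.

Grammatical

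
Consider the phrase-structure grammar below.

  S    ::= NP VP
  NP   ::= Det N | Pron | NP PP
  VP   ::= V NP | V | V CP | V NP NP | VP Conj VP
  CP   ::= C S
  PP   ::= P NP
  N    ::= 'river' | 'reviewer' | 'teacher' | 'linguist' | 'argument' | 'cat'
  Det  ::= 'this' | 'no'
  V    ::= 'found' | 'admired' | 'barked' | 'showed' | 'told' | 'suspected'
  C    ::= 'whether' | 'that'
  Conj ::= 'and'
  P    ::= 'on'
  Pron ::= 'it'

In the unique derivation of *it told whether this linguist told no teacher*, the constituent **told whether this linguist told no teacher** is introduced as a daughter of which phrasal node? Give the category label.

[S [NP [Pron it]] [VP [V told] [CP [C whether] [S [NP [Det this] [N linguist]] [VP [V told] [NP [Det no] [N teacher]]]]]]]
The span 'told whether this linguist told no teacher' is the VP node built by VP → V CP.
Its mother is the S built by S → NP VP.

S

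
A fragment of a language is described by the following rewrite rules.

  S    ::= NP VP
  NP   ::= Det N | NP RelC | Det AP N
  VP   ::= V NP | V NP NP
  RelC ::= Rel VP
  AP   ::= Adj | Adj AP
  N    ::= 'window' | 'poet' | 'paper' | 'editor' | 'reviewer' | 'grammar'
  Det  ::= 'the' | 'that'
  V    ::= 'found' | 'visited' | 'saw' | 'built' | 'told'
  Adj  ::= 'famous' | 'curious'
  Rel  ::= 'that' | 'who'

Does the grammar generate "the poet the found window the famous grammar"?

Ungrammatical

A Det word can never sit immediately before a V word in any string this grammar generates, so the substring 'the found' rules out a derivation.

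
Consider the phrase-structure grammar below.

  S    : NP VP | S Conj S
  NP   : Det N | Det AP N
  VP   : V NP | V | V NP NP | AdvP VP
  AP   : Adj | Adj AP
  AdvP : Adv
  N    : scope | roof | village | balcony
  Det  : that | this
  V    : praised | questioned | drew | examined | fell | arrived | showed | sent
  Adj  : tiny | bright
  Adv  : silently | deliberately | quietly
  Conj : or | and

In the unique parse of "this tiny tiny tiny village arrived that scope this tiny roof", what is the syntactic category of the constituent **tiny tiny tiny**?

[S [NP [Det this] [AP [Adj tiny] [AP [Adj tiny] [AP [Adj tiny]]]] [N village]] [VP [V arrived] [NP [Det that] [N scope]] [NP [Det this] [AP [Adj tiny]] [N roof]]]]
The span 'tiny tiny tiny' is the AP node built by AP → Adj AP.

AP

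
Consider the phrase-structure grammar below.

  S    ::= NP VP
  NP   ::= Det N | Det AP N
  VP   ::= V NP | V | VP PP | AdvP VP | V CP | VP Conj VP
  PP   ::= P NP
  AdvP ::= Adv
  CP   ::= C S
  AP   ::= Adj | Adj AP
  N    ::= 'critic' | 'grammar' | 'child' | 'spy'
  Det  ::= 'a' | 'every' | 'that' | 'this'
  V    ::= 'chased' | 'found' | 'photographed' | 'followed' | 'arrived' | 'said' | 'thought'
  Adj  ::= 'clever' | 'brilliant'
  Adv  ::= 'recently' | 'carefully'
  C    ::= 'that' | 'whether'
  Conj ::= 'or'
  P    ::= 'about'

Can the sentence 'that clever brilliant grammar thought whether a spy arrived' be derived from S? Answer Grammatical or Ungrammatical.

[S [NP [Det that] [AP [Adj clever] [AP [Adj brilliant]]] [N grammar]] [VP [V thought] [CP [C whether] [S [NP [Det a] [N spy]] [VP [V arrived]]]]]]
Each bracket corresponds to one application of a listed rule, so the string is derivable from S.

Grammatical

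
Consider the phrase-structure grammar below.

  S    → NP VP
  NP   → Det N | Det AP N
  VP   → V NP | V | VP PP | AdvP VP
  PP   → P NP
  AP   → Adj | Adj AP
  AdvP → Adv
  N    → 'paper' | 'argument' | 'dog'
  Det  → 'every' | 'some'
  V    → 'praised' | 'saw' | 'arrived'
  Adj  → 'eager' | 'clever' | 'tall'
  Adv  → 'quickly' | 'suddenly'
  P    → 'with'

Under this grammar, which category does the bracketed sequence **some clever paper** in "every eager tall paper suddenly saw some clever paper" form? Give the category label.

S
  NP
    Det: every
    AP
      Adj: eager
      AP
        Adj: tall
    N: paper
  VP
    AdvP
      Adv: suddenly
    VP
      V: saw
      NP
        Det: some
        AP
          Adj: clever
        N: paper
The span 'some clever paper' is the NP node built by NP → Det AP N.

NP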